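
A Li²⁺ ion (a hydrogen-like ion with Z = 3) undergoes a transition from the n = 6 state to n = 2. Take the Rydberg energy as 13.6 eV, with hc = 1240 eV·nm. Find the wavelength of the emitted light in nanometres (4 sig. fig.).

For Z = 3 the level energies scale as Z², so the effective Rydberg energy is 13.6 × 9 = 122.4 eV.
ΔE = 122.4 × (1/2² − 1/6²) = 122.4 × 0.2222 = 27.20 eV.
λ = hc/ΔE = 1240 / 27.20 = 45.59 nm.

45.59 nm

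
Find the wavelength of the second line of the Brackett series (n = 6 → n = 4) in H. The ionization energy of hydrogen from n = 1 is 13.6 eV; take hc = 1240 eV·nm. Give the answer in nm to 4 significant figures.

The Brackett series terminates on n_f = 4; the second line has n_i = 4+2 = 6.
ΔE = 13.60 × (1/4² − 1/6²) = 0.4722 eV.
λ = 1240 / 0.4722 = 2626 nm.

2626 nm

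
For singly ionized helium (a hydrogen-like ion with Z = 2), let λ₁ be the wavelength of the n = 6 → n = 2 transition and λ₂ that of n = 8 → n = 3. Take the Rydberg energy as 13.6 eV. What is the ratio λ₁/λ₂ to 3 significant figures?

λ ∝ 1/ΔE ∝ 1/(1/n_f² − 1/n_i²), and the Z² and hc factors cancel in the ratio.
λ₁/λ₂ = (1/3² − 1/8²)/(1/2² − 1/6²) = 0.09549/0.2222 = 0.430.

0.430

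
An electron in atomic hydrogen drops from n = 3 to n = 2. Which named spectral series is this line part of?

The series is set by the lower level: n_f = 2 is the Balmer series.

Balmer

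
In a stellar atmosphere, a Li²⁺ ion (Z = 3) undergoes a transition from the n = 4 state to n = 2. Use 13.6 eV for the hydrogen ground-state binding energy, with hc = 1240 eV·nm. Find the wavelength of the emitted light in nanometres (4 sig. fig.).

54.03 nm

For Z = 3 the level energies scale as Z², so the effective Rydberg energy is 13.6 × 9 = 122.4 eV.
ΔE = 122.4 × (1/2² − 1/4²) = 122.4 × 0.1875 = 22.95 eV.
λ = hc/ΔE = 1240 / 22.95 = 54.03 nm.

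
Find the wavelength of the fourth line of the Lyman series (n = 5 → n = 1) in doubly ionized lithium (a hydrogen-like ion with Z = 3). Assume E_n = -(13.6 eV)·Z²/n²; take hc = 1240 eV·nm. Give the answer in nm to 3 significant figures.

10.6 nm

The Lyman series terminates on n_f = 1; the fourth line has n_i = 1+4 = 5.
ΔE = 122.4 × (1/1² − 1/5²) = 117.5 eV.
λ = 1240 / 117.5 = 10.6 nm.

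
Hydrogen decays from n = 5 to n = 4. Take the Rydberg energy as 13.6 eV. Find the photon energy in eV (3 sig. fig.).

E_5 = −13.60/25 = −0.5440 eV and E_4 = −13.60/16 = −0.8500 eV.
The photon energy is |E_5 − E_4| = 0.306 eV.

0.306 eV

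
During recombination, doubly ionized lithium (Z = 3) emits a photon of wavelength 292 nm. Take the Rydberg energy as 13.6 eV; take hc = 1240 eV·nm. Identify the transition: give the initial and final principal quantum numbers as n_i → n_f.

The photon energy is ΔE = hc/λ = 1240 / 292 = 4.247 eV.
With Z = 3, ΔE = 122.4 × (1/n_f² − 1/n_i²), so 1/n_f² − 1/n_i² = 0.03469.
Trying n_f = 4 gives 1/n_i² = 0.02781, i.e. n_i ≈ 6; this pair matches.

n_i = 6, n_f = 4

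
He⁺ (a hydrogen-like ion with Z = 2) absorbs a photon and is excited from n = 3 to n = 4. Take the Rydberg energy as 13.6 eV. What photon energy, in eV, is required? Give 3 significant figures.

2.64 eV

The Bohr energies scale as Z², so for Z = 2: E_n = −54.40/n² eV.
E_4 = −54.40/16 = −3.400 eV and E_3 = −54.40/9 = −6.044 eV.
The photon energy is |E_4 − E_3| = 2.64 eV.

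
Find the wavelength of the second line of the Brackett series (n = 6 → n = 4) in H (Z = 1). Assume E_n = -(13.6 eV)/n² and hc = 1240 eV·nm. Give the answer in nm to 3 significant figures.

2630 nm

The Brackett series terminates on n_f = 4; the second line has n_i = 4+2 = 6.
ΔE = 13.60 × (1/4² − 1/6²) = 0.4722 eV.
λ = 1240 / 0.4722 = 2630 nm.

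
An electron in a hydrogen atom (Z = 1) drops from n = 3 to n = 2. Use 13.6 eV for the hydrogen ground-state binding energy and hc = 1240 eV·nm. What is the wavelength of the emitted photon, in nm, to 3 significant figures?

656 nm

ΔE = 13.60 × (1/2² − 1/3²) = 13.60 × 0.1389 = 1.889 eV.
λ = hc/ΔE = 1240 / 1.889 = 656 nm.
This line belongs to the Balmer series.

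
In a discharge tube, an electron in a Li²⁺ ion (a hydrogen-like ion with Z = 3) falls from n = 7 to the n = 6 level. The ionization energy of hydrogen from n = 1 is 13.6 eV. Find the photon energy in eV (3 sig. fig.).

0.902 eV

The Bohr energies scale as Z², so for Z = 3: E_n = −122.4/n² eV.
E_7 = −122.4/49 = −2.498 eV and E_6 = −122.4/36 = −3.400 eV.
The photon energy is |E_7 − E_6| = 0.902 eV.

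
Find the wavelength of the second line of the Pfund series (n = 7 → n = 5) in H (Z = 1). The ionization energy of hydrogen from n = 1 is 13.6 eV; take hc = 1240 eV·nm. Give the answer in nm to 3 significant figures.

4650 nm

The Pfund series terminates on n_f = 5; the second line has n_i = 5+2 = 7.
ΔE = 13.60 × (1/5² − 1/7²) = 0.2664 eV.
λ = 1240 / 0.2664 = 4650 nm.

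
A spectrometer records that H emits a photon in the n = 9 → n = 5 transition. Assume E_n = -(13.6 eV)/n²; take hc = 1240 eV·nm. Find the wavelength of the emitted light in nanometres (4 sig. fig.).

ΔE = 13.60 × (1/5² − 1/9²) = 13.60 × 0.02765 = 0.3761 eV.
λ = hc/ΔE = 1240 / 0.3761 = 3297 nm.

3297 nm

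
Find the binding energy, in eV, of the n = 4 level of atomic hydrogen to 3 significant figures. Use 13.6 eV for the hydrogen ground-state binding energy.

E_4 = −13.60/16 = −0.850 eV, so ionization (to E = 0) requires 0.850 eV.

0.850 eV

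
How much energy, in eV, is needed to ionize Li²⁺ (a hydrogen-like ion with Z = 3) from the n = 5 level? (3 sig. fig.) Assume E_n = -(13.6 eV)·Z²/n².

4.90 eV

E_n = −13.6 Z²/n² = −122.4/n² eV for Z = 3.
E_5 = −122.4/25 = −4.90 eV, so ionization (to E = 0) requires 4.90 eV.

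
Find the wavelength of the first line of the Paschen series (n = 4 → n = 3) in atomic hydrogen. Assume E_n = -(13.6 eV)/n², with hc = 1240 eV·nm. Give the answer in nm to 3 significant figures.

The Paschen series terminates on n_f = 3; the first line has n_i = 3+1 = 4.
ΔE = 13.60 × (1/3² − 1/4²) = 0.6611 eV.
λ = 1240 / 0.6611 = 1880 nm.

1880 nm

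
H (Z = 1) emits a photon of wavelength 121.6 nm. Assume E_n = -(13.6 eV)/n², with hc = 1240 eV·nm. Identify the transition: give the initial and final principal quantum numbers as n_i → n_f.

n_i = 2, n_f = 1

The photon energy is ΔE = hc/λ = 1240 / 121.6 = 10.20 eV.
With Z = 1, ΔE = 13.60 × (1/n_f² − 1/n_i²), so 1/n_f² − 1/n_i² = 0.7498.
Trying n_f = 1 gives 1/n_i² = 0.2502, i.e. n_i ≈ 2; this pair matches.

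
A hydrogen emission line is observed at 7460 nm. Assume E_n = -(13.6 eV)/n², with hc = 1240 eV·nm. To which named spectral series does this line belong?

ΔE = 1240/7460 = 0.1662 eV.
This matches 13.6 × (1/5² − 1/6²), so n_f = 5: the Pfund series.

Pfund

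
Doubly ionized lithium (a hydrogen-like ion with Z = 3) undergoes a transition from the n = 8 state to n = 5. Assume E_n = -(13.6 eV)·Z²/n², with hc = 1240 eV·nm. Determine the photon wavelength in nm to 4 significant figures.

415.6 nm

For Z = 3 the level energies scale as Z², so the effective Rydberg energy is 13.6 × 9 = 122.4 eV.
ΔE = 122.4 × (1/5² − 1/8²) = 122.4 × 0.02438 = 2.984 eV.
λ = hc/ΔE = 1240 / 2.984 = 415.6 nm.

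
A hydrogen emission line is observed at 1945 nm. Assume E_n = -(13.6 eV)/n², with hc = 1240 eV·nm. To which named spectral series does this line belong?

ΔE = 1240/1945 = 0.6375 eV.
This matches 13.6 × (1/4² − 1/8²), so n_f = 4: the Brackett series.

Brackett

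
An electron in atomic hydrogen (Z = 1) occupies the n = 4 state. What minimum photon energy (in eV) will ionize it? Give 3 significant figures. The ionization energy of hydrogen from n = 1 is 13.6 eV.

0.850 eV

E_4 = −13.60/16 = −0.850 eV, so ionization (to E = 0) requires 0.850 eV.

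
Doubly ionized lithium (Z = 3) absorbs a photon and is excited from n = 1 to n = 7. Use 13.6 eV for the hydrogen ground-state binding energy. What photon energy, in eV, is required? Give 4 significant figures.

The Bohr energies scale as Z², so for Z = 3: E_n = −122.4/n² eV.
E_7 = −122.4/49 = −2.498 eV and E_1 = −122.4/1 = −122.4 eV.
The photon energy is |E_7 − E_1| = 119.9 eV.

119.9 eV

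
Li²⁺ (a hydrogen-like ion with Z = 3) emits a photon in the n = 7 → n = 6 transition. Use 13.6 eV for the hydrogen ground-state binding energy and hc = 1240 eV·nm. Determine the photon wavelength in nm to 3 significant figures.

For Z = 3 the level energies scale as Z², so the effective Rydberg energy is 13.6 × 9 = 122.4 eV.
ΔE = 122.4 × (1/6² − 1/7²) = 122.4 × 0.007370 = 0.9020 eV.
λ = hc/ΔE = 1240 / 0.9020 = 1370 nm.

1370 nm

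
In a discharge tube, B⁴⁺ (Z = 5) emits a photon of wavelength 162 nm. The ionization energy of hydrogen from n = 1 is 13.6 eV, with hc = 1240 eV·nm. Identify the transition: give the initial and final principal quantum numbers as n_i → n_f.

n_i = 5, n_f = 4

The photon energy is ΔE = hc/λ = 1240 / 162 = 7.654 eV.
With Z = 5, ΔE = 340.0 × (1/n_f² − 1/n_i²), so 1/n_f² − 1/n_i² = 0.02251.
Trying n_f = 4 gives 1/n_i² = 0.03999, i.e. n_i ≈ 5; this pair matches.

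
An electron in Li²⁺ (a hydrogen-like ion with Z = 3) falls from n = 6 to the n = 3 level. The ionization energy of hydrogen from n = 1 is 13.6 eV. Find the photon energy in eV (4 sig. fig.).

10.20 eV

The Bohr energies scale as Z², so for Z = 3: E_n = −122.4/n² eV.
E_6 = −122.4/36 = −3.400 eV and E_3 = −122.4/9 = −13.60 eV.
The photon energy is |E_6 − E_3| = 10.20 eV.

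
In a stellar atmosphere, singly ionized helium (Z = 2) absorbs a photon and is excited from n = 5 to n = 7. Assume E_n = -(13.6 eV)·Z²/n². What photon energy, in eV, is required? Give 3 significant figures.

1.07 eV

The Bohr energies scale as Z², so for Z = 2: E_n = −54.40/n² eV.
E_7 = −54.40/49 = −1.110 eV and E_5 = −54.40/25 = −2.176 eV.
The photon energy is |E_7 − E_5| = 1.07 eV.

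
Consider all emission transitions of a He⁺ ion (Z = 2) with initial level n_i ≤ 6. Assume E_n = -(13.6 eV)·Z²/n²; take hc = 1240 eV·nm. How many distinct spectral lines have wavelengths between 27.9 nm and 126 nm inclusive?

Enumerate all n_i → n_f pairs with 1 ≤ n_f < n_i ≤ 6 and compute λ = 1240 / [13.6·4·(1/n_f² − 1/n_i²)].
Lines falling in [27.9, 126] nm: 2→1 (30.39 nm), 6→2 (102.6 nm), 5→2 (108.5 nm), 4→2 (121.6 nm).

4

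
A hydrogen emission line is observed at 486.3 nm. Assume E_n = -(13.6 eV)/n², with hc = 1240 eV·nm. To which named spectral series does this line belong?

ΔE = 1240/486.3 = 2.550 eV.
This matches 13.6 × (1/2² − 1/4²), so n_f = 2: the Balmer series.

Balmer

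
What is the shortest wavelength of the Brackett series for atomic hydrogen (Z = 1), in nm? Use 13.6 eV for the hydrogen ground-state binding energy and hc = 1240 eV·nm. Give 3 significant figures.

1460 nm

The Brackett series has lower level n_f = 4; the series limit corresponds to n_i → ∞.
ΔE_max = 13.6 × 1 / 4² = 0.8500 eV.
λ_min = 1240 / 0.8500 = 1460 nm.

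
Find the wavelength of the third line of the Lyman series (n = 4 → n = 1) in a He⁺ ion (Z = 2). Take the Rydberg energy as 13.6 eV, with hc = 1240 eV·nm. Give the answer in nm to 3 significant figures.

The Lyman series terminates on n_f = 1; the third line has n_i = 1+3 = 4.
ΔE = 54.40 × (1/1² − 1/4²) = 51.00 eV.
λ = 1240 / 51.00 = 24.3 nm.

24.3 nm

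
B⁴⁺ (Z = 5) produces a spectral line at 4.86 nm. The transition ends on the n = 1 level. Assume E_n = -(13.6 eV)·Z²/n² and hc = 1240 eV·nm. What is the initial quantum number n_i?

n_i = 2

The photon energy is ΔE = hc/λ = 1240 / 4.86 = 255.1 eV.
With Z = 5, ΔE = 340.0 × (1/n_f² − 1/n_i²), so 1/n_f² − 1/n_i² = 0.7504.
With n_f = 1: 1/n_i² = 1/1 − 0.7504 = 0.2496, so n_i ≈ 2.00.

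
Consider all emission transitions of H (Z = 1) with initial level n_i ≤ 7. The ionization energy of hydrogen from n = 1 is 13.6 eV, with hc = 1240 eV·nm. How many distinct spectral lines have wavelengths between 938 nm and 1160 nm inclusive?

Enumerate all n_i → n_f pairs with 1 ≤ n_f < n_i ≤ 7 and compute λ = 1240 / [13.6·1·(1/n_f² − 1/n_i²)].
Lines falling in [938, 1160] nm: 7→3 (1005 nm), 6→3 (1094 nm).

2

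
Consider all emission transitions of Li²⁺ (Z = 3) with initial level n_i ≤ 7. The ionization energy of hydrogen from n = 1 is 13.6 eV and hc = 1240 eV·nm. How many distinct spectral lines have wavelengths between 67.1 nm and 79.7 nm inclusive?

1

Enumerate all n_i → n_f pairs with 1 ≤ n_f < n_i ≤ 7 and compute λ = 1240 / [13.6·9·(1/n_f² − 1/n_i²)].
Lines falling in [67.1, 79.7] nm: 3→2 (72.94 nm).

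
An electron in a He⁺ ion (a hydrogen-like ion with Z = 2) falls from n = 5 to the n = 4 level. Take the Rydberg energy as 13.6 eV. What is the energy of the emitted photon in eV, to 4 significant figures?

The Bohr energies scale as Z², so for Z = 2: E_n = −54.40/n² eV.
E_5 = −54.40/25 = −2.176 eV and E_4 = −54.40/16 = −3.400 eV.
The photon energy is |E_5 − E_4| = 1.224 eV.

1.224 eV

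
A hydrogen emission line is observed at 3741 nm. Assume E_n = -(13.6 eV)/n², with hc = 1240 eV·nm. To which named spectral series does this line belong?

Pfund

ΔE = 1240/3741 = 0.3315 eV.
This matches 13.6 × (1/5² − 1/8²), so n_f = 5: the Pfund series.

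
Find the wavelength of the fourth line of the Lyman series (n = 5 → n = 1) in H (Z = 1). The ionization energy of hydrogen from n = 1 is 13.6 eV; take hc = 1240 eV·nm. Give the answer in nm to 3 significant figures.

The Lyman series terminates on n_f = 1; the fourth line has n_i = 1+4 = 5.
ΔE = 13.60 × (1/1² − 1/5²) = 13.06 eV.
λ = 1240 / 13.06 = 95.0 nm.

95.0 nm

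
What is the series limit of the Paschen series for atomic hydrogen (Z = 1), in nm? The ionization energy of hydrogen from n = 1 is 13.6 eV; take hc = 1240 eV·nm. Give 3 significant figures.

The Paschen series has lower level n_f = 3; the series limit corresponds to n_i → ∞.
ΔE_max = 13.6 × 1 / 3² = 1.511 eV.
λ_min = 1240 / 1.511 = 821 nm.

821 nm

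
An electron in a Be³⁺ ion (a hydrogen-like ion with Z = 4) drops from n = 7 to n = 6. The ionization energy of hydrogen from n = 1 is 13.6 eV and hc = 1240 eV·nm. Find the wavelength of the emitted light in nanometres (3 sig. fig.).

For Z = 4 the level energies scale as Z², so the effective Rydberg energy is 13.6 × 16 = 217.6 eV.
ΔE = 217.6 × (1/6² − 1/7²) = 217.6 × 0.007370 = 1.604 eV.
λ = hc/ΔE = 1240 / 1.604 = 773 nm.

773 nm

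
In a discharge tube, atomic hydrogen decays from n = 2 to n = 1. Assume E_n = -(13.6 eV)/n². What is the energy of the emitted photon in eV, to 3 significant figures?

10.2 eV

E_2 = −13.60/4 = −3.400 eV and E_1 = −13.60/1 = −13.60 eV.
The photon energy is |E_2 − E_1| = 10.2 eV.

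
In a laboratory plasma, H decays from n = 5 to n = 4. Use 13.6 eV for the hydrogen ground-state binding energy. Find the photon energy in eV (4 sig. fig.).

E_5 = −13.60/25 = −0.5440 eV and E_4 = −13.60/16 = −0.8500 eV.
The photon energy is |E_5 − E_4| = 0.3060 eV.

0.3060 eV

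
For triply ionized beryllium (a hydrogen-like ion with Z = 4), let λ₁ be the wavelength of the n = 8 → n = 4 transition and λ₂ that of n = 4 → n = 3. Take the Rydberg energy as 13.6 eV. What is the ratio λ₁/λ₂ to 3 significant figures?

λ ∝ 1/ΔE ∝ 1/(1/n_f² − 1/n_i²), and the Z² and hc factors cancel in the ratio.
λ₁/λ₂ = (1/3² − 1/4²)/(1/4² − 1/8²) = 0.04861/0.04688 = 1.04.

1.04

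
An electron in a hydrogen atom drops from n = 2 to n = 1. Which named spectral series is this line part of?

Lyman

The series is set by the lower level: n_f = 1 is the Lyman series.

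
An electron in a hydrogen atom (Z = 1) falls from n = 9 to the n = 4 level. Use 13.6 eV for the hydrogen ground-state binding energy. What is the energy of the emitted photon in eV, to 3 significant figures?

0.682 eV

E_9 = −13.60/81 = −0.1679 eV and E_4 = −13.60/16 = −0.8500 eV.
The photon energy is |E_9 − E_4| = 0.682 eV.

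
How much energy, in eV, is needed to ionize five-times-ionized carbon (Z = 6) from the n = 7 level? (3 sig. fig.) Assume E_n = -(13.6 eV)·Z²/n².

E_n = −13.6 Z²/n² = −489.6/n² eV for Z = 6.
E_7 = −489.6/49 = −9.99 eV, so ionization (to E = 0) requires 9.99 eV.

9.99 eV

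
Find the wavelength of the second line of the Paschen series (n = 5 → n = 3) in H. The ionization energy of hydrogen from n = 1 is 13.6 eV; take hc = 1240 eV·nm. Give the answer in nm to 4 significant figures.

1282 nm

The Paschen series terminates on n_f = 3; the second line has n_i = 3+2 = 5.
ΔE = 13.60 × (1/3² − 1/5²) = 0.9671 eV.
λ = 1240 / 0.9671 = 1282 nm.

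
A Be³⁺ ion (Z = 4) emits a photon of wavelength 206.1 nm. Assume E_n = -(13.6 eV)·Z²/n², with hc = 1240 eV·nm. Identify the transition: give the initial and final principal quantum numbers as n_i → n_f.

n_i = 9, n_f = 5

The photon energy is ΔE = hc/λ = 1240 / 206.1 = 6.016 eV.
With Z = 4, ΔE = 217.6 × (1/n_f² − 1/n_i²), so 1/n_f² − 1/n_i² = 0.02765.
Trying n_f = 5 gives 1/n_i² = 0.01235, i.e. n_i ≈ 9; this pair matches.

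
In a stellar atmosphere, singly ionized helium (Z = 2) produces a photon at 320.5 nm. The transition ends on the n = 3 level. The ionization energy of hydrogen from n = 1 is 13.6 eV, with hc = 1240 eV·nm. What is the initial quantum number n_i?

n_i = 5

The photon energy is ΔE = hc/λ = 1240 / 320.5 = 3.869 eV.
With Z = 2, ΔE = 54.40 × (1/n_f² − 1/n_i²), so 1/n_f² − 1/n_i² = 0.07112.
With n_f = 3: 1/n_i² = 1/9 − 0.07112 = 0.03999, so n_i ≈ 5.00.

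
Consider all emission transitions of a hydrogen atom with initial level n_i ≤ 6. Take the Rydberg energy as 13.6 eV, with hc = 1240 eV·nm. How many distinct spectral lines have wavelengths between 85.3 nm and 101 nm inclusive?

3

Enumerate all n_i → n_f pairs with 1 ≤ n_f < n_i ≤ 6 and compute λ = 1240 / [13.6·1·(1/n_f² − 1/n_i²)].
Lines falling in [85.3, 101] nm: 6→1 (93.78 nm), 5→1 (94.98 nm), 4→1 (97.25 nm).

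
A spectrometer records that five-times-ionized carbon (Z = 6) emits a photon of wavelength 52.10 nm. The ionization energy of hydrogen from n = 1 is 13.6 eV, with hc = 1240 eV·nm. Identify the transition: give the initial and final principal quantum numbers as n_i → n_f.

n_i = 4, n_f = 3

The photon energy is ΔE = hc/λ = 1240 / 52.10 = 23.80 eV.
With Z = 6, ΔE = 489.6 × (1/n_f² − 1/n_i²), so 1/n_f² − 1/n_i² = 0.04861.
Trying n_f = 3 gives 1/n_i² = 0.06250, i.e. n_i ≈ 4; this pair matches.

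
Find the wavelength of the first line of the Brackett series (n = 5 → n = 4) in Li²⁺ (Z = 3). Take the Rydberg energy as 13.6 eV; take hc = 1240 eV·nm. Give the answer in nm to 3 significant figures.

450 nm

The Brackett series terminates on n_f = 4; the first line has n_i = 4+1 = 5.
ΔE = 122.4 × (1/4² − 1/5²) = 2.754 eV.
λ = 1240 / 2.754 = 450 nm.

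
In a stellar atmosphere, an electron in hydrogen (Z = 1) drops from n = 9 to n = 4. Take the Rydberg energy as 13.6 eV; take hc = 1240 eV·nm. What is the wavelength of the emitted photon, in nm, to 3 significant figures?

1820 nm

ΔE = 13.60 × (1/4² − 1/9²) = 13.60 × 0.05015 = 0.6821 eV.
λ = hc/ΔE = 1240 / 0.6821 = 1820 nm.
This line belongs to the Brackett series.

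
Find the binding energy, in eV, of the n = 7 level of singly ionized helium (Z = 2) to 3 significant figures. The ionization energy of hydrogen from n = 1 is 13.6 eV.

E_n = −13.6 Z²/n² = −54.40/n² eV for Z = 2.
E_7 = −54.40/49 = −1.11 eV, so ionization (to E = 0) requires 1.11 eV.

1.11 eV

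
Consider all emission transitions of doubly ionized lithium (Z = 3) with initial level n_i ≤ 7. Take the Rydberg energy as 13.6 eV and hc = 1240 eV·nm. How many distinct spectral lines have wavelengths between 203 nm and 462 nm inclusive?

Enumerate all n_i → n_f pairs with 1 ≤ n_f < n_i ≤ 7 and compute λ = 1240 / [13.6·9·(1/n_f² − 1/n_i²)].
Lines falling in [203, 462] nm: 4→3 (208.4 nm), 7→4 (240.7 nm), 6→4 (291.8 nm), 5→4 (450.3 nm).

4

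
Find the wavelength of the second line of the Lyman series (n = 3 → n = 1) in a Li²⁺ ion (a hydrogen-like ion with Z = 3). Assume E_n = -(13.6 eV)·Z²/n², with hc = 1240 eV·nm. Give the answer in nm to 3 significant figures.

The Lyman series terminates on n_f = 1; the second line has n_i = 1+2 = 3.
ΔE = 122.4 × (1/1² − 1/3²) = 108.8 eV.
λ = 1240 / 108.8 = 11.4 nm.

11.4 nm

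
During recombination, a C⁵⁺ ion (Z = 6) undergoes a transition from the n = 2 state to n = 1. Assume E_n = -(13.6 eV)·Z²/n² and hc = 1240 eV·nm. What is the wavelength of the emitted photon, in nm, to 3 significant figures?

For Z = 6 the level energies scale as Z², so the effective Rydberg energy is 13.6 × 36 = 489.6 eV.
ΔE = 489.6 × (1/1² − 1/2²) = 489.6 × 0.7500 = 367.2 eV.
λ = hc/ΔE = 1240 / 367.2 = 3.38 nm.

3.38 nm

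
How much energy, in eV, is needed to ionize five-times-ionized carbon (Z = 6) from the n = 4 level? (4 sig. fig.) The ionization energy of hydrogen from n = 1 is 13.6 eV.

30.60 eV

E_n = −13.6 Z²/n² = −489.6/n² eV for Z = 6.
E_4 = −489.6/16 = −30.60 eV, so ionization (to E = 0) requires 30.60 eV.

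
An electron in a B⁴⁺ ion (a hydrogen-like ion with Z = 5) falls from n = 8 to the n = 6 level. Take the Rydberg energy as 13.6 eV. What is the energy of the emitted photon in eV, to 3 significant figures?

4.13 eV

The Bohr energies scale as Z², so for Z = 5: E_n = −340.0/n² eV.
E_8 = −340.0/64 = −5.313 eV and E_6 = −340.0/36 = −9.444 eV.
The photon energy is |E_8 − E_6| = 4.13 eV.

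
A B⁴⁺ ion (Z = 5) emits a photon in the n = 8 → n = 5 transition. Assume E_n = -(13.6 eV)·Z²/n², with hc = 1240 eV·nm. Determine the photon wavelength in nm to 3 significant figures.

For Z = 5 the level energies scale as Z², so the effective Rydberg energy is 13.6 × 25 = 340.0 eV.
ΔE = 340.0 × (1/5² − 1/8²) = 340.0 × 0.02438 = 8.288 eV.
λ = hc/ΔE = 1240 / 8.288 = 150 nm.

150 nm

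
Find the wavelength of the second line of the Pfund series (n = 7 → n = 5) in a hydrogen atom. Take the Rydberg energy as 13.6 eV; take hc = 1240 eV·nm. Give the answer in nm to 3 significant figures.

4650 nm

The Pfund series terminates on n_f = 5; the second line has n_i = 5+2 = 7.
ΔE = 13.60 × (1/5² − 1/7²) = 0.2664 eV.
λ = 1240 / 0.2664 = 4650 nm.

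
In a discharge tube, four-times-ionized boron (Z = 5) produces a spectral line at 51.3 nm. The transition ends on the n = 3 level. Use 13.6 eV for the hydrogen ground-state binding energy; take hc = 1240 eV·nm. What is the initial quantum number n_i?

The photon energy is ΔE = hc/λ = 1240 / 51.3 = 24.17 eV.
With Z = 5, ΔE = 340.0 × (1/n_f² − 1/n_i²), so 1/n_f² − 1/n_i² = 0.07109.
With n_f = 3: 1/n_i² = 1/9 − 0.07109 = 0.04002, so n_i ≈ 5.00.

n_i = 5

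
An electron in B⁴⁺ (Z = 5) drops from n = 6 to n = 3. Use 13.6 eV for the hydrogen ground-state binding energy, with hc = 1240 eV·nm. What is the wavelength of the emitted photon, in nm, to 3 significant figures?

For Z = 5 the level energies scale as Z², so the effective Rydberg energy is 13.6 × 25 = 340.0 eV.
ΔE = 340.0 × (1/3² − 1/6²) = 340.0 × 0.08333 = 28.33 eV.
λ = hc/ΔE = 1240 / 28.33 = 43.8 nm.

43.8 nm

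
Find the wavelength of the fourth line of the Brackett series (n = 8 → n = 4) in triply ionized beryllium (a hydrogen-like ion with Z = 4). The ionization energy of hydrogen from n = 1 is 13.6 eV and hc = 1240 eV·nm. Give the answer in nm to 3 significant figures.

122 nm

The Brackett series terminates on n_f = 4; the fourth line has n_i = 4+4 = 8.
ΔE = 217.6 × (1/4² − 1/8²) = 10.20 eV.
λ = 1240 / 10.20 = 122 nm.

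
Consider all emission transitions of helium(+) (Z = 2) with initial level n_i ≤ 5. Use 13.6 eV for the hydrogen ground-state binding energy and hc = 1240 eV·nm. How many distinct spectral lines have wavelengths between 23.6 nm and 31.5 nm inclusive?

4

Enumerate all n_i → n_f pairs with 1 ≤ n_f < n_i ≤ 5 and compute λ = 1240 / [13.6·4·(1/n_f² − 1/n_i²)].
Lines falling in [23.6, 31.5] nm: 5→1 (23.74 nm), 4→1 (24.31 nm), 3→1 (25.64 nm), 2→1 (30.39 nm).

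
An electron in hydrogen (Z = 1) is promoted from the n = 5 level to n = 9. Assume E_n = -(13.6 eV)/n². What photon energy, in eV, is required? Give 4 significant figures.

0.3761 eV

E_9 = −13.60/81 = −0.1679 eV and E_5 = −13.60/25 = −0.5440 eV.
The photon energy is |E_9 − E_5| = 0.3761 eV.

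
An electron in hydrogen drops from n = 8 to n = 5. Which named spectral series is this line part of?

The series is set by the lower level: n_f = 5 is the Pfund series.

Pfund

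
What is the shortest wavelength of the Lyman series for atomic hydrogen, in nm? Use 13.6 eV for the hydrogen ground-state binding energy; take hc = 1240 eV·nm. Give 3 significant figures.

91.2 nm

The Lyman series has lower level n_f = 1; the series limit corresponds to n_i → ∞.
ΔE_max = 13.6 × 1 / 1² = 13.60 eV.
λ_min = 1240 / 13.60 = 91.2 nm.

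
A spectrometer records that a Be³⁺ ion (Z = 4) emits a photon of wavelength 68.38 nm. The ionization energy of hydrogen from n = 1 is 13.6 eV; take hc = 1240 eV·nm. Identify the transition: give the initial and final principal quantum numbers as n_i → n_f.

n_i = 6, n_f = 3

The photon energy is ΔE = hc/λ = 1240 / 68.38 = 18.13 eV.
With Z = 4, ΔE = 217.6 × (1/n_f² − 1/n_i²), so 1/n_f² − 1/n_i² = 0.08334.
Trying n_f = 3 gives 1/n_i² = 0.02777, i.e. n_i ≈ 6; this pair matches.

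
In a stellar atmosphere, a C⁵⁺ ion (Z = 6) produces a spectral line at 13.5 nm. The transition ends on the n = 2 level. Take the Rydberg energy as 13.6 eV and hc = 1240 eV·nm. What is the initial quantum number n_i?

The photon energy is ΔE = hc/λ = 1240 / 13.5 = 91.85 eV.
With Z = 6, ΔE = 489.6 × (1/n_f² − 1/n_i²), so 1/n_f² − 1/n_i² = 0.1876.
With n_f = 2: 1/n_i² = 1/4 − 0.1876 = 0.06239, so n_i ≈ 4.00.

n_i = 4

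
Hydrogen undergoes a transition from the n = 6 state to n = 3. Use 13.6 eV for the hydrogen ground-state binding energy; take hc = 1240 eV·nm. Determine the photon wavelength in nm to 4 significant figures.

ΔE = 13.60 × (1/3² − 1/6²) = 13.60 × 0.08333 = 1.133 eV.
λ = hc/ΔE = 1240 / 1.133 = 1094 nm.
This line belongs to the Paschen series.

1094 nm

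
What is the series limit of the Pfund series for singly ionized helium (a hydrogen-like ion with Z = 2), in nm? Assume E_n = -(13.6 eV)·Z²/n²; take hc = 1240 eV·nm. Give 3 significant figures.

570 nm

The Pfund series has lower level n_f = 5; the series limit corresponds to n_i → ∞.
ΔE_max = 13.6 × 4 / 5² = 2.176 eV.
λ_min = 1240 / 2.176 = 570 nm.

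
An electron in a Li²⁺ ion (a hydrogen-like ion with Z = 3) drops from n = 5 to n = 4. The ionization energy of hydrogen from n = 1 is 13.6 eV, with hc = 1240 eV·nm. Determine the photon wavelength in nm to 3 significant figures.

450 nm

For Z = 3 the level energies scale as Z², so the effective Rydberg energy is 13.6 × 9 = 122.4 eV.
ΔE = 122.4 × (1/4² − 1/5²) = 122.4 × 0.02250 = 2.754 eV.
λ = hc/ΔE = 1240 / 2.754 = 450 nm.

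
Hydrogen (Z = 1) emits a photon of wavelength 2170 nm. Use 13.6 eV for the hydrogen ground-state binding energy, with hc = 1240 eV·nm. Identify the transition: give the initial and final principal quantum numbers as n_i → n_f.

The photon energy is ΔE = hc/λ = 1240 / 2170 = 0.5714 eV.
With Z = 1, ΔE = 13.60 × (1/n_f² − 1/n_i²), so 1/n_f² − 1/n_i² = 0.04202.
Trying n_f = 4 gives 1/n_i² = 0.02048, i.e. n_i ≈ 7; this pair matches.

n_i = 7, n_f = 4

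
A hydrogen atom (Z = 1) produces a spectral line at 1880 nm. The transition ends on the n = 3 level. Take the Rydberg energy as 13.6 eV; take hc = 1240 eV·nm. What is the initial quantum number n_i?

n_i = 4

The photon energy is ΔE = hc/λ = 1240 / 1880 = 0.6596 eV.
With Z = 1, ΔE = 13.60 × (1/n_f² − 1/n_i²), so 1/n_f² − 1/n_i² = 0.04850.
With n_f = 3: 1/n_i² = 1/9 − 0.04850 = 0.06261, so n_i ≈ 4.00.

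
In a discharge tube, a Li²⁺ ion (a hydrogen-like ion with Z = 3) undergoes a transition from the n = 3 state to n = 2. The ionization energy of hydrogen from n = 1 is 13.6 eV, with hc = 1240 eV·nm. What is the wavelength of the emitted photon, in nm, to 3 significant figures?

72.9 nm

For Z = 3 the level energies scale as Z², so the effective Rydberg energy is 13.6 × 9 = 122.4 eV.
ΔE = 122.4 × (1/2² − 1/3²) = 122.4 × 0.1389 = 17.00 eV.
λ = hc/ΔE = 1240 / 17.00 = 72.9 nm.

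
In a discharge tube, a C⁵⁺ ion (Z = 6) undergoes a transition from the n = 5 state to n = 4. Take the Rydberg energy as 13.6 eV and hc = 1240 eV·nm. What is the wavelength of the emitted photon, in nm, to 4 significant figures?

112.6 nm

For Z = 6 the level energies scale as Z², so the effective Rydberg energy is 13.6 × 36 = 489.6 eV.
ΔE = 489.6 × (1/4² − 1/5²) = 489.6 × 0.02250 = 11.02 eV.
λ = hc/ΔE = 1240 / 11.02 = 112.6 nm.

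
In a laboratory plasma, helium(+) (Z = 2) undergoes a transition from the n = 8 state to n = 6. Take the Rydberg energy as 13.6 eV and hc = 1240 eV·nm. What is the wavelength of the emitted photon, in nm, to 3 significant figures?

1880 nm

For Z = 2 the level energies scale as Z², so the effective Rydberg energy is 13.6 × 4 = 54.40 eV.
ΔE = 54.40 × (1/6² − 1/8²) = 54.40 × 0.01215 = 0.6611 eV.
λ = hc/ΔE = 1240 / 0.6611 = 1880 nm.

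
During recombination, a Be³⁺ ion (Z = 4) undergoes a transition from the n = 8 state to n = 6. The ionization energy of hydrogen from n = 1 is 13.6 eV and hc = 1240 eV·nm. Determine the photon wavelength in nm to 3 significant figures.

For Z = 4 the level energies scale as Z², so the effective Rydberg energy is 13.6 × 16 = 217.6 eV.
ΔE = 217.6 × (1/6² − 1/8²) = 217.6 × 0.01215 = 2.644 eV.
λ = hc/ΔE = 1240 / 2.644 = 469 nm.

469 nm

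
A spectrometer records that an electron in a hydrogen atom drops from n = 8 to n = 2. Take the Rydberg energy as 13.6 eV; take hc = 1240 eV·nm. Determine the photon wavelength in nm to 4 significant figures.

ΔE = 13.60 × (1/2² − 1/8²) = 13.60 × 0.2344 = 3.188 eV.
λ = hc/ΔE = 1240 / 3.188 = 389.0 nm.

389.0 nm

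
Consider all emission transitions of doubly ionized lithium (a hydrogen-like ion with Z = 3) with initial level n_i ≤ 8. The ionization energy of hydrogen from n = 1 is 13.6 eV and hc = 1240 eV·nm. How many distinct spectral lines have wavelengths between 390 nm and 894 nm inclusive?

5

Enumerate all n_i → n_f pairs with 1 ≤ n_f < n_i ≤ 8 and compute λ = 1240 / [13.6·9·(1/n_f² − 1/n_i²)].
Lines falling in [390, 894] nm: 8→5 (415.6 nm), 5→4 (450.3 nm), 7→5 (517.1 nm), 6→5 (828.9 nm), 8→6 (833.6 nm).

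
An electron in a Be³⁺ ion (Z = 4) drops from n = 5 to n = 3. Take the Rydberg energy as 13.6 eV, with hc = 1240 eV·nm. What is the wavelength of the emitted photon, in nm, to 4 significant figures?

For Z = 4 the level energies scale as Z², so the effective Rydberg energy is 13.6 × 16 = 217.6 eV.
ΔE = 217.6 × (1/3² − 1/5²) = 217.6 × 0.07111 = 15.47 eV.
λ = hc/ΔE = 1240 / 15.47 = 80.14 nm.

80.14 nm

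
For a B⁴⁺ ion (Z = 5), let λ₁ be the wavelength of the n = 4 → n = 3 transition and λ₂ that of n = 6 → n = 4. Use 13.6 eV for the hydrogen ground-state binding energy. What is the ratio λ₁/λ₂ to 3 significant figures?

0.714

λ ∝ 1/ΔE ∝ 1/(1/n_f² − 1/n_i²), and the Z² and hc factors cancel in the ratio.
λ₁/λ₂ = (1/4² − 1/6²)/(1/3² − 1/4²) = 0.03472/0.04861 = 0.714.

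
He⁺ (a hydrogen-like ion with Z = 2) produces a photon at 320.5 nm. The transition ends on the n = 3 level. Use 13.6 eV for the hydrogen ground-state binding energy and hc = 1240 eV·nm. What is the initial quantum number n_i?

n_i = 5

The photon energy is ΔE = hc/λ = 1240 / 320.5 = 3.869 eV.
With Z = 2, ΔE = 54.40 × (1/n_f² − 1/n_i²), so 1/n_f² − 1/n_i² = 0.07112.
With n_f = 3: 1/n_i² = 1/9 − 0.07112 = 0.03999, so n_i ≈ 5.00.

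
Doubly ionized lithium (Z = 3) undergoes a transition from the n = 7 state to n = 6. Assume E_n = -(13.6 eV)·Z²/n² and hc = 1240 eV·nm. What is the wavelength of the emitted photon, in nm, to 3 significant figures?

1370 nm

For Z = 3 the level energies scale as Z², so the effective Rydberg energy is 13.6 × 9 = 122.4 eV.
ΔE = 122.4 × (1/6² − 1/7²) = 122.4 × 0.007370 = 0.9020 eV.
λ = hc/ΔE = 1240 / 0.9020 = 1370 nm.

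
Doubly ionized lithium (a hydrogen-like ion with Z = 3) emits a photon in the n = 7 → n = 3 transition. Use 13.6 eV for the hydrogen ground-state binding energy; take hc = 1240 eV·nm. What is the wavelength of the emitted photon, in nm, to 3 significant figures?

112 nm

For Z = 3 the level energies scale as Z², so the effective Rydberg energy is 13.6 × 9 = 122.4 eV.
ΔE = 122.4 × (1/3² − 1/7²) = 122.4 × 0.09070 = 11.10 eV.
λ = hc/ΔE = 1240 / 11.10 = 112 nm.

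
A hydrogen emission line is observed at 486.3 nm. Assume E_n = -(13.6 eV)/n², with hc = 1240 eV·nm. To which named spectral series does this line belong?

Balmer

ΔE = 1240/486.3 = 2.550 eV.
This matches 13.6 × (1/2² − 1/4²), so n_f = 2: the Balmer series.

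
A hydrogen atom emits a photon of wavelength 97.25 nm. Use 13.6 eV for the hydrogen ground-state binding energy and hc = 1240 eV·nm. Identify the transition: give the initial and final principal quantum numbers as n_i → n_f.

n_i = 4, n_f = 1

The photon energy is ΔE = hc/λ = 1240 / 97.25 = 12.75 eV.
With Z = 1, ΔE = 13.60 × (1/n_f² − 1/n_i²), so 1/n_f² − 1/n_i² = 0.9375.
Trying n_f = 1 gives 1/n_i² = 0.06245, i.e. n_i ≈ 4; this pair matches.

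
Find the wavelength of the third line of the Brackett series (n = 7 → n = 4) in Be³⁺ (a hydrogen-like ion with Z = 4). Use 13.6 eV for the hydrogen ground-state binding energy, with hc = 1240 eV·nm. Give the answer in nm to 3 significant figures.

135 nm

The Brackett series terminates on n_f = 4; the third line has n_i = 4+3 = 7.
ΔE = 217.6 × (1/4² − 1/7²) = 9.159 eV.
λ = 1240 / 9.159 = 135 nm.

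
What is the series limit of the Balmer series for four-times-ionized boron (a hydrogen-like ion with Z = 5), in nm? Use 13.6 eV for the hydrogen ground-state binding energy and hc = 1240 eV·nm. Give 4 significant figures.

14.59 nm

The Balmer series has lower level n_f = 2; the series limit corresponds to n_i → ∞.
ΔE_max = 13.6 × 25 / 2² = 85.00 eV.
λ_min = 1240 / 85.00 = 14.59 nm.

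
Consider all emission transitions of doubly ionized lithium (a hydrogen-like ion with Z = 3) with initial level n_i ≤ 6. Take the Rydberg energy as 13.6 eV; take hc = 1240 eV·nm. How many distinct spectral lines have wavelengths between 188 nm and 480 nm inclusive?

Enumerate all n_i → n_f pairs with 1 ≤ n_f < n_i ≤ 6 and compute λ = 1240 / [13.6·9·(1/n_f² − 1/n_i²)].
Lines falling in [188, 480] nm: 4→3 (208.4 nm), 6→4 (291.8 nm), 5→4 (450.3 nm).

3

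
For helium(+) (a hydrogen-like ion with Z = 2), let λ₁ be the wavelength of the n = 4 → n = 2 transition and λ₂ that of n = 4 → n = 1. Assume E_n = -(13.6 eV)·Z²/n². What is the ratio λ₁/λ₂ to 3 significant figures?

5.00

λ ∝ 1/ΔE ∝ 1/(1/n_f² − 1/n_i²), and the Z² and hc factors cancel in the ratio.
λ₁/λ₂ = (1/1² − 1/4²)/(1/2² − 1/4²) = 0.9375/0.1875 = 5.00.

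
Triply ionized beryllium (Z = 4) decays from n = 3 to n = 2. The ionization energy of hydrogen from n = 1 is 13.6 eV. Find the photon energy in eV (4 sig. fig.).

30.22 eV

The Bohr energies scale as Z², so for Z = 4: E_n = −217.6/n² eV.
E_3 = −217.6/9 = −24.18 eV and E_2 = −217.6/4 = −54.40 eV.
The photon energy is |E_3 − E_2| = 30.22 eV.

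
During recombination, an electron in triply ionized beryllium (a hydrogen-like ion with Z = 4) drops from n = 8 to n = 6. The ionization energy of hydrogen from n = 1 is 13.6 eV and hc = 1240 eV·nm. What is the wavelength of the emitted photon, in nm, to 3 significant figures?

For Z = 4 the level energies scale as Z², so the effective Rydberg energy is 13.6 × 16 = 217.6 eV.
ΔE = 217.6 × (1/6² − 1/8²) = 217.6 × 0.01215 = 2.644 eV.
λ = hc/ΔE = 1240 / 2.644 = 469 nm.

469 nm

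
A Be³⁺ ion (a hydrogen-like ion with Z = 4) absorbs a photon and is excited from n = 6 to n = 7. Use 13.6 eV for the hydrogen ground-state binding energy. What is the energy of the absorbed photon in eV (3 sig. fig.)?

1.60 eV

The Bohr energies scale as Z², so for Z = 4: E_n = −217.6/n² eV.
E_7 = −217.6/49 = −4.441 eV and E_6 = −217.6/36 = −6.044 eV.
The photon energy is |E_7 − E_6| = 1.60 eV.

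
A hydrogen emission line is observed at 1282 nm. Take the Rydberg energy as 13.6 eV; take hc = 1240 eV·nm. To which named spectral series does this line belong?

ΔE = 1240/1282 = 0.9672 eV.
This matches 13.6 × (1/3² − 1/5²), so n_f = 3: the Paschen series.

Paschen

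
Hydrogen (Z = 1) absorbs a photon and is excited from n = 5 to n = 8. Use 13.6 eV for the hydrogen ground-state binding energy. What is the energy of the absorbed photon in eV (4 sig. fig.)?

0.3315 eV

E_8 = −13.60/64 = −0.2125 eV and E_5 = −13.60/25 = −0.5440 eV.
The photon energy is |E_8 − E_5| = 0.3315 eV.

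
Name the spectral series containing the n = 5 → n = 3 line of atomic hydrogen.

The series is set by the lower level: n_f = 3 is the Paschen series.

Paschen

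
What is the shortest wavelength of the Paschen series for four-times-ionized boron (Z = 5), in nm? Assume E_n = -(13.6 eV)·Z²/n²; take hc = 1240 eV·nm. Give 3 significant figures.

The Paschen series has lower level n_f = 3; the series limit corresponds to n_i → ∞.
ΔE_max = 13.6 × 25 / 3² = 37.78 eV.
λ_min = 1240 / 37.78 = 32.8 nm.

32.8 nm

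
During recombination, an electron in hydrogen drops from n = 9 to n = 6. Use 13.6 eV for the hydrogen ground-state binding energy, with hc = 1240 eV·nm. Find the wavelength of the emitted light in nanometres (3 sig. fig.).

ΔE = 13.60 × (1/6² − 1/9²) = 13.60 × 0.01543 = 0.2099 eV.
λ = hc/ΔE = 1240 / 0.2099 = 5910 nm.

5910 nm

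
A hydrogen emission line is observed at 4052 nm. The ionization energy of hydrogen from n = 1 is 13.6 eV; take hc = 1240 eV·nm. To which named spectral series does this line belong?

Brackett

ΔE = 1240/4052 = 0.3060 eV.
This matches 13.6 × (1/4² − 1/5²), so n_f = 4: the Brackett series.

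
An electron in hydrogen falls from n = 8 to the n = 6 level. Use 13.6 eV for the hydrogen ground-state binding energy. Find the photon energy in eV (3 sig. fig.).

E_8 = −13.60/64 = −0.2125 eV and E_6 = −13.60/36 = −0.3778 eV.
The photon energy is |E_8 − E_6| = 0.165 eV.

0.165 eV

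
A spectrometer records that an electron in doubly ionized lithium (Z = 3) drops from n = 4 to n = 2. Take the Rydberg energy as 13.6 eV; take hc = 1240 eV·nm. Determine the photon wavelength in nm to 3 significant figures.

54.0 nm

For Z = 3 the level energies scale as Z², so the effective Rydberg energy is 13.6 × 9 = 122.4 eV.
ΔE = 122.4 × (1/2² − 1/4²) = 122.4 × 0.1875 = 22.95 eV.
λ = hc/ΔE = 1240 / 22.95 = 54.0 nm.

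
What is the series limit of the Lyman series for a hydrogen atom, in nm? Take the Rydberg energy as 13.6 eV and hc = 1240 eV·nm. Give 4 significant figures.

91.18 nm

The Lyman series has lower level n_f = 1; the series limit corresponds to n_i → ∞.
ΔE_max = 13.6 × 1 / 1² = 13.60 eV.
λ_min = 1240 / 13.60 = 91.18 nm.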